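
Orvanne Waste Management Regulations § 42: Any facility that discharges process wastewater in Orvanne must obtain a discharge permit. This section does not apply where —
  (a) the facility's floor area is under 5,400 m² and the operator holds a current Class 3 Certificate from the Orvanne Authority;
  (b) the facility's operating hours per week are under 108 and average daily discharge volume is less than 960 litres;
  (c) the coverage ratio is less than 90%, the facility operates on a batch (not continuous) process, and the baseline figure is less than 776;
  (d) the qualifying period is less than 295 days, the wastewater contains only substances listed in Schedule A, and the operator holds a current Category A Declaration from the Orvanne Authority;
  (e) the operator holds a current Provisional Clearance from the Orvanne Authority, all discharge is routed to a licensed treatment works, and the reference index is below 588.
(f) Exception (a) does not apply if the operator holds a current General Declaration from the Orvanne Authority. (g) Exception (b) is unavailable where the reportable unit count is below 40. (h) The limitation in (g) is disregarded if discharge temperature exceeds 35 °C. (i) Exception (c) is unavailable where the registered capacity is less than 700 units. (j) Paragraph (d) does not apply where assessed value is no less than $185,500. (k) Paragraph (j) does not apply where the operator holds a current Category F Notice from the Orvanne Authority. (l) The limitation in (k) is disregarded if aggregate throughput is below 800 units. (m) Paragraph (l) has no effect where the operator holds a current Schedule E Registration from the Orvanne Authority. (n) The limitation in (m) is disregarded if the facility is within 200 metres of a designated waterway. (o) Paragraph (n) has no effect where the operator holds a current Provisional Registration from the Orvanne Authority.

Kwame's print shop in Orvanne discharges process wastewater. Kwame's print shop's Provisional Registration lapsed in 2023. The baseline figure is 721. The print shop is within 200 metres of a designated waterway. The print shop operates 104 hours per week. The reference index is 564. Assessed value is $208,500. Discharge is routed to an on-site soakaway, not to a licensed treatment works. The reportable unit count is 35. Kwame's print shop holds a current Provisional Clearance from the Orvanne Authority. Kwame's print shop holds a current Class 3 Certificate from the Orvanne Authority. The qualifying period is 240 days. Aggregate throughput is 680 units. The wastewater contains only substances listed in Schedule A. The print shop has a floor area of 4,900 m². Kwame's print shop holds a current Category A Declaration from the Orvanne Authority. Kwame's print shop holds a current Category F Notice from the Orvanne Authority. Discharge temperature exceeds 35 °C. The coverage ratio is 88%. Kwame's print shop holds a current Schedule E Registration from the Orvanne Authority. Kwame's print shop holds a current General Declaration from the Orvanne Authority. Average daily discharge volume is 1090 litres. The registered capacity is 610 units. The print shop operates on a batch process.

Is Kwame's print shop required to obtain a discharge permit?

Yes — Kwame's print shop must obtain a discharge permit.

Exception (a)'s conditions are all satisfied: the facility's floor area is 4,900 m², under the 5,400 m² limit; a current Class 3 Certificate is held. Turning to paragraph (f): (f) operates against (a): a current General Declaration is held. (a) is therefore removed.
Exception (b) fails — average daily discharge volume is 1090 litres, not less than 960 litres.
Exception (c): the coverage ratio is 88%, less than the 90% limit; the facility operates on a batch process; the baseline figure is 721, less than the 776 limit — every condition holds. However, paragraph (i) must be considered: (i) applies — the registered capacity is 610 units, less than the 700 units limit. So (c) is unavailable.
Exception (d): the qualifying period is 240 days, less than the 295 days limit; the wastewater is Schedule-A-only; a current Category A Declaration is held — every condition holds. Turning to paragraphs (j)–(o): (j) applies — assessed value is $208,500, meeting the $185,500 threshold. (k) operates (a current Category F Notice is held), but is itself disapplied by (l): (l) operates against (k): aggregate throughput is 680 units, below the 800 units limit. (m) applies (a current Schedule E Registration is held), but is itself disapplied by (n): (n) is triggered — the print shop is within 200 m of a designated waterway. (o), which would lift (n), is inapplicable — there is no Provisional Registration in force. Exception (d) does not apply.
Exception (e) does not apply: discharge is not routed to a licensed treatment works.
None of the exceptions is available; § 42 applies in full.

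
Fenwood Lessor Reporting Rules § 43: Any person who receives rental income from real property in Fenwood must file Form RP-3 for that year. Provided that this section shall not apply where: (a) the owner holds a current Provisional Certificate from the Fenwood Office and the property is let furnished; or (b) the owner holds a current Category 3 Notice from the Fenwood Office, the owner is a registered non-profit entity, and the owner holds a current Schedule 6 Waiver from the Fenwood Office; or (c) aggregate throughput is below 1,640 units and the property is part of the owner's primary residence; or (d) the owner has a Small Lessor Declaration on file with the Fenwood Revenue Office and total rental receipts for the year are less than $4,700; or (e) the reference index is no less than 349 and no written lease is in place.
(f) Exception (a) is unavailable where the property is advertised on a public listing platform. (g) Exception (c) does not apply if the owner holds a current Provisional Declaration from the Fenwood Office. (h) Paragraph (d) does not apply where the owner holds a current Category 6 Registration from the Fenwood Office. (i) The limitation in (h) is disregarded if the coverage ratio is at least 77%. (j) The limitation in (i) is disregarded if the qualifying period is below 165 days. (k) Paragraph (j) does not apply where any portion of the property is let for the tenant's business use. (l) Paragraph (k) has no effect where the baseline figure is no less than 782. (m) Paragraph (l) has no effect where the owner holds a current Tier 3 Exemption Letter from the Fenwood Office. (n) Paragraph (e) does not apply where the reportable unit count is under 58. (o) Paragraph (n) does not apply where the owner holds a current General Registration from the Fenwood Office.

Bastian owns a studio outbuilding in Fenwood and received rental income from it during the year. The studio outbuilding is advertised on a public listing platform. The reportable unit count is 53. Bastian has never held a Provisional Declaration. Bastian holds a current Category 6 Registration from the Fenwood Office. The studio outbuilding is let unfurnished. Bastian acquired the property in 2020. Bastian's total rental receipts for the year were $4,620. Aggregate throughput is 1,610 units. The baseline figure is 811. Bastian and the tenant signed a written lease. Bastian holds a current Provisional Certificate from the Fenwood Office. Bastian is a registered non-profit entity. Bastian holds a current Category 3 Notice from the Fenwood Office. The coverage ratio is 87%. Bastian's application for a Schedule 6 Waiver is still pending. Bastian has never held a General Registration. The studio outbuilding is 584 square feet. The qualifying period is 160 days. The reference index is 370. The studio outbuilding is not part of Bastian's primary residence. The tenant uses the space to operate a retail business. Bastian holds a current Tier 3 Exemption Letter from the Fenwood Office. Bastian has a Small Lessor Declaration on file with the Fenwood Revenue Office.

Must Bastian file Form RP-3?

No — exception (d) applies; Bastian is not required to file Form RP-3.

Exception (a) does not apply: the property is let unfurnished.
Exception (b) requires that the owner holds a current Schedule 6 Waiver from the Fenwood Office; but the Schedule 6 Waiver is not current, so (b) is unavailable.
Exception (c) does not apply: the studio outbuilding is not part of the primary residence.
Exception (d): a Small Lessor Declaration is on file; total rental receipts for the year are $4,620, less than the $4,700 limit — every condition holds. Applying paragraphs (h)–(m): (h) operates (a current Category 6 Registration is held), but is set aside by (i): (i) applies — the coverage ratio is 87%, meeting the 77% threshold. (j) would limit (i) — the qualifying period is 160 days, below the 165 days limit — but (k) sets (j) aside: (k) operates against (j): the space is let for business use. (l) is triggered (the baseline figure is 811, meeting the 782 threshold), but yields to (m): (m) is triggered — a current Tier 3 Exemption Letter is held. So (d) applies.
Exception (e) does not apply: a written lease is in place.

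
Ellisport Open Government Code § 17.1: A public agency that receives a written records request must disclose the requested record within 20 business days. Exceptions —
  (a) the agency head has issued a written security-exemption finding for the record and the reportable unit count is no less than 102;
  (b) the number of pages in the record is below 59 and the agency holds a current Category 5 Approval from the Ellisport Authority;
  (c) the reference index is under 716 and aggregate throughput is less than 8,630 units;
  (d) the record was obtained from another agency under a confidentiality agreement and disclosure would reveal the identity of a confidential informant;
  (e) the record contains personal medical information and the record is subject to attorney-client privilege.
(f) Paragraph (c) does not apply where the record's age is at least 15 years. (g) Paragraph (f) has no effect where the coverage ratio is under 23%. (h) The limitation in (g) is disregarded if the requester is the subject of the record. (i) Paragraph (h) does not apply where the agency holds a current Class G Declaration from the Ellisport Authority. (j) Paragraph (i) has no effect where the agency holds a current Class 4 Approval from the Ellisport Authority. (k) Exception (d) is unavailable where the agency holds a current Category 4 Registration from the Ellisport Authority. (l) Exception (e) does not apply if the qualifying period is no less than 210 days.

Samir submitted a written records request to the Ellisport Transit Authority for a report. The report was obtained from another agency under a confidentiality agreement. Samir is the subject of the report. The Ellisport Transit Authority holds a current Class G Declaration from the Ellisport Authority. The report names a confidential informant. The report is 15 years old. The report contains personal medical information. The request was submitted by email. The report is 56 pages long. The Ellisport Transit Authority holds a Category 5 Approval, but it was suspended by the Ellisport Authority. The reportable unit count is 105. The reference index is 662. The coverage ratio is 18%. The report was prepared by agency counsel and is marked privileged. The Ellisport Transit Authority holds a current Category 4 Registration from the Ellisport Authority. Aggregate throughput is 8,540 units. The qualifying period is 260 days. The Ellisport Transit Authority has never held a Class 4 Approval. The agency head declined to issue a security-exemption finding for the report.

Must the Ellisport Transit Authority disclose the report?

Exception (a) fails — the agency head declined to issue a security-exemption finding.
Exception (b) requires that the agency holds a current Category 5 Approval from the Ellisport Authority; but the Category 5 Approval is not current, so (b) is unavailable.
All of (c)'s requirements are met (the reference index is 662, under the 716 limit; aggregate throughput is 8,540 units, less than the 8,630 units limit). As to paragraphs (f)–(j): (f) would limit (c) — the record's age is 15 years, meeting the 15 years threshold — but (g) sets (f) aside: (g) operates against (f): the coverage ratio is 18%, under the 23% limit. (h) is engaged (Samir is the subject of the report), but is itself disapplied by (i): (i) operates against (h): a current Class G Declaration is held. (j), which would lift (i), does not operate here — there is no Class 4 Approval in force. Exception (c) stands.
Exception (d) is satisfied on its face — the report was obtained under a confidentiality agreement; the report names a confidential informant. But applying paragraph (k): (k) operates against (d): a current Category 4 Registration is held. So (d) is unavailable.
Exception (e) is satisfied on its face — the report contains personal medical information; the report is privileged. However, paragraph (l) must be considered: (l) applies — the qualifying period is 260 days, meeting the 210 days threshold. (e) is therefore removed.

No — exception (c) applies; the Ellisport Transit Authority is not required to disclose the report.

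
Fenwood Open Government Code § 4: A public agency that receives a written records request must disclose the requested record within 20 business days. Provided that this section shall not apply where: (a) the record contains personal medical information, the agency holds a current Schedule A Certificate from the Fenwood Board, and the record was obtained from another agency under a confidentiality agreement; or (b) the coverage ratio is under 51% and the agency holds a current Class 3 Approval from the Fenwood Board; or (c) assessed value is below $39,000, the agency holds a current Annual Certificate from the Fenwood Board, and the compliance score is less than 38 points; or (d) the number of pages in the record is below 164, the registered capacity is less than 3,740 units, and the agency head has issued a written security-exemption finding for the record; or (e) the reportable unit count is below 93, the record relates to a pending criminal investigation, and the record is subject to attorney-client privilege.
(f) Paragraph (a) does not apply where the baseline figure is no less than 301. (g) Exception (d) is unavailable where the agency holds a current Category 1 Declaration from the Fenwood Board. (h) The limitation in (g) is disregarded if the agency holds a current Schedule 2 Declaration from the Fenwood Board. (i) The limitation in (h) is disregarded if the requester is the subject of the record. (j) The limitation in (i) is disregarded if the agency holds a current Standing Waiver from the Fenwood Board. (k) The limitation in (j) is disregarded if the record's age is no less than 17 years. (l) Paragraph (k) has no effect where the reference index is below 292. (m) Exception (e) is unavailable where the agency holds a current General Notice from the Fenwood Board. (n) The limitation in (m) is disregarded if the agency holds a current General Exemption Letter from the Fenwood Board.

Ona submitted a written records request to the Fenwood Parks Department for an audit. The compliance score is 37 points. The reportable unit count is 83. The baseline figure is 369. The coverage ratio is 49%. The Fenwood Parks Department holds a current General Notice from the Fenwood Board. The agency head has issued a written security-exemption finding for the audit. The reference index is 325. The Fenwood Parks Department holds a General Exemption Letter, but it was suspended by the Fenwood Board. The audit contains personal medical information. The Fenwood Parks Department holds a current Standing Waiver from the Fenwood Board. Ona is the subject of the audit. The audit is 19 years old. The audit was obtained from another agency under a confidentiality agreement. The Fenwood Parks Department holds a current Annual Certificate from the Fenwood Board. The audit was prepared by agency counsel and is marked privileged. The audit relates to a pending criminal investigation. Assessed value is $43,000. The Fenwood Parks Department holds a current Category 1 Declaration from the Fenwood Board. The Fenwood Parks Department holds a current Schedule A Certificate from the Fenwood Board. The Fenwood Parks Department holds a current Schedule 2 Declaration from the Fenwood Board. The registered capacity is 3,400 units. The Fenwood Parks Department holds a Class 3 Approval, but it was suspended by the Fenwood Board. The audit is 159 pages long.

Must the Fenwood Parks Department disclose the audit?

Exception (a): the audit contains personal medical information; a current Schedule A Certificate is held; the audit was obtained under a confidentiality agreement — every condition holds. But applying paragraph (f): (f) operates against (a): the baseline figure is 369, meeting the 301 threshold. Exception (a) does not apply.
Exception (b) fails — there is no Class 3 Approval in force.
Exception (c) requires that assessed value is below $39,000; but assessed value is $43,000, not below $39,000, so (c) is unavailable.
Exception (d) is satisfied on its face — the number of pages in the record is 159, below the 164 limit; the registered capacity is 3,400 units, less than the 3,740 units limit; a written security-exemption finding has been issued. But: (g) operates against (d): a current Category 1 Declaration is held. (h) would limit (g) — a current Schedule 2 Declaration is held — but (i) sets (h) aside: (i) is triggered — Ona is the subject of the audit. (j) operates (a current Standing Waiver is held), but is displaced by (k): (k) operates against (j): the record's age is 19 years, meeting the 17 years threshold. (l) is inapplicable (the reference index is 325, not below 292), so (k) stands. So (d) is unavailable.
Exception (e): the reportable unit count is 83, below the 93 limit; the audit relates to a pending investigation; the audit is privileged — every condition holds. Turning to paragraphs (m)–(n): (m) is triggered — a current General Notice is held. (n) is not triggered (the General Exemption Letter is not current), so (m) stands. So (e) is unavailable.
No exception applies. The general rule governs.

Yes — the Fenwood Parks Department must disclose the audit.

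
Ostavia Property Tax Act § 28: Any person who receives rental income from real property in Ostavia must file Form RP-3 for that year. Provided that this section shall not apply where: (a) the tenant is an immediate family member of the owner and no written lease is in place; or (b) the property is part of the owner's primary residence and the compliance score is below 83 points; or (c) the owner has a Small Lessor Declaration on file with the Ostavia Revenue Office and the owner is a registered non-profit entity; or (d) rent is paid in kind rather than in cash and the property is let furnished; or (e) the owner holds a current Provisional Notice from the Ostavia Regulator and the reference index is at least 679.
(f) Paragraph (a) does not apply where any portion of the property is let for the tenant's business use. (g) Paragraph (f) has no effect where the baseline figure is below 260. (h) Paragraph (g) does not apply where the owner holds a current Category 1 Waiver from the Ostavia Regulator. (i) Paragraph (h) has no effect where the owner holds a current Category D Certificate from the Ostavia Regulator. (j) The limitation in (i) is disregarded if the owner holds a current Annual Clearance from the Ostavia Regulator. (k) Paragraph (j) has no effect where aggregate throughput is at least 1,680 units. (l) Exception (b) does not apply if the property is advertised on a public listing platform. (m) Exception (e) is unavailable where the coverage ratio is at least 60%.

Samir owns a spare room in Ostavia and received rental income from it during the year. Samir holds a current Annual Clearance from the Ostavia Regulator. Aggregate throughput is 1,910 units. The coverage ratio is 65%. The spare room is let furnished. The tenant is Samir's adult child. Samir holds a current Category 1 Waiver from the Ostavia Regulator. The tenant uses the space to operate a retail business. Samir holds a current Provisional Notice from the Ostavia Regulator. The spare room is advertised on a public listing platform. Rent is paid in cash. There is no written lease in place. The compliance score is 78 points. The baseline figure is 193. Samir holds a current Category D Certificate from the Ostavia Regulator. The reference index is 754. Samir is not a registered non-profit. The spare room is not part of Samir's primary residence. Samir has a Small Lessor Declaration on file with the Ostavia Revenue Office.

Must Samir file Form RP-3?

Exception (a): the tenant is an immediate family member; there is no written lease — every condition holds. As to paragraphs (f)–(k): (f) would limit (a) — the space is let for business use — but (g) sets (f) aside: (g) applies — the baseline figure is 193, below the 260 limit. (h) would limit (g) — a current Category 1 Waiver is held — but (i) sets (h) aside: (i) operates — a current Category D Certificate is held. (j) applies (a current Annual Clearance is held), but is set aside by (k): (k) applies — aggregate throughput is 1,910 units, meeting the 1,680 units threshold. Exception (a) stands.
Exception (b) fails — the spare room is not part of the primary residence.
Exception (c) does not apply: Samir is not a registered non-profit.
Exception (d) fails — rent is paid in cash.
Exception (e)'s conditions are all satisfied: a current Provisional Notice is held; the reference index is 754, meeting the 679 threshold. But applying paragraph (m): (m) is triggered — the coverage ratio is 65%, meeting the 60% threshold. Exception (e) does not apply.

No — exception (a) applies; Samir is not required to file Form RP-3.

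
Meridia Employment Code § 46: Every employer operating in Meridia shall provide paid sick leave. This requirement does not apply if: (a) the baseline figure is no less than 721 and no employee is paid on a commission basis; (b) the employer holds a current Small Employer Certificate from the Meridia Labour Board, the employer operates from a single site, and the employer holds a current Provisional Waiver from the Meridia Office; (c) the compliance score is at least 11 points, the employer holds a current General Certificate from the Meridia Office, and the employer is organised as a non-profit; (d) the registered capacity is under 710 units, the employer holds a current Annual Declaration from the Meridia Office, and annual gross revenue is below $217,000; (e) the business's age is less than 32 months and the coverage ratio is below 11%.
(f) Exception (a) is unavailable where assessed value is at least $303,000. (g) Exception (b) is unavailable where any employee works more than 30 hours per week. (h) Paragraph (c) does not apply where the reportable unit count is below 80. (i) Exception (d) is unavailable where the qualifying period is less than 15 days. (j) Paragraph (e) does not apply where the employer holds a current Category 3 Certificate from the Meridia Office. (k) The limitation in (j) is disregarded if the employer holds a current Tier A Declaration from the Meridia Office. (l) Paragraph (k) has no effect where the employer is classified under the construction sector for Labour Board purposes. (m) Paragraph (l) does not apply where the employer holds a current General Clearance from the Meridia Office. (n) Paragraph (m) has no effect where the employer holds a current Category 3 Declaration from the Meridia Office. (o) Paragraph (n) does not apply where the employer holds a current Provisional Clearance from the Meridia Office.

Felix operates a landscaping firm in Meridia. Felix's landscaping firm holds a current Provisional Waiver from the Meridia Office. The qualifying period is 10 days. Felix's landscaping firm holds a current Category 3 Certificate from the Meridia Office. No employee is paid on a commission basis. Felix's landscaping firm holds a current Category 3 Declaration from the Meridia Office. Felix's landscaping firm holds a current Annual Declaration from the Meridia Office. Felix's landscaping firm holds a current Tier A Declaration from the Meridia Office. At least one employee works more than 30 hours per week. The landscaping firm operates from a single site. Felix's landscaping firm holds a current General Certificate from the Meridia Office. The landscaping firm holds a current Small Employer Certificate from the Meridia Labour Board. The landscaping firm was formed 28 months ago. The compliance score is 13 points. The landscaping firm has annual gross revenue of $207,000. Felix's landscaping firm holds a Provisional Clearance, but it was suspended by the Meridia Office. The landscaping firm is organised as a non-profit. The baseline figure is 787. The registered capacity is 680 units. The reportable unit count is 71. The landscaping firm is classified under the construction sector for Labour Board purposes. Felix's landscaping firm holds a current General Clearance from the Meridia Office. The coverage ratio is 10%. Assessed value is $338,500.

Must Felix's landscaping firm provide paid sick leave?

Exception (a)'s conditions are all satisfied: the baseline figure is 787, meeting the 721 threshold; no employee is paid on commission. But applying paragraph (f): (f) operates against (a): assessed value is $338,500, meeting the $303,000 threshold. So (a) is unavailable.
Exception (b) is satisfied on its face — a current Small Employer Certificate is held; the employer operates from a single site; a current Provisional Waiver is held. However, paragraph (g) must be considered: (g) applies — at least one employee exceeds 30 hours/week. Exception (b) does not apply.
All of (c)'s requirements are met (the compliance score is 13 points, meeting the 11 points threshold; a current General Certificate is held; the employer is a non-profit). But: (h) is triggered — the reportable unit count is 71, below the 80 limit. Exception (c) does not apply.
Exception (d): the registered capacity is 680 units, under the 710 units limit; a current Annual Declaration is held; annual gross revenue is $207,000, below the $217,000 limit — every condition holds. But applying paragraph (i): (i) is engaged — the qualifying period is 10 days, less than the 15 days limit. So (d) is unavailable.
All of (e)'s requirements are met (the business's age is 28 months, less than the 32 months limit; the coverage ratio is 10%, below the 11% limit). However, paragraphs (j)–(o) must be considered: (j) is engaged — a current Category 3 Certificate is held. (k) is triggered (a current Tier A Declaration is held), but is overridden by (l): (l) operates against (k): the landscaping firm is classified under the construction sector. (m) would limit (l) — a current General Clearance is held — but (n) sets (m) aside: (n) is engaged — a current Category 3 Declaration is held. (o) is not engaged (the Provisional Clearance is not current), so (n) stands. (e) is therefore removed.
No exception displaces § 46.

Yes — Felix's landscaping firm must provide paid sick leave.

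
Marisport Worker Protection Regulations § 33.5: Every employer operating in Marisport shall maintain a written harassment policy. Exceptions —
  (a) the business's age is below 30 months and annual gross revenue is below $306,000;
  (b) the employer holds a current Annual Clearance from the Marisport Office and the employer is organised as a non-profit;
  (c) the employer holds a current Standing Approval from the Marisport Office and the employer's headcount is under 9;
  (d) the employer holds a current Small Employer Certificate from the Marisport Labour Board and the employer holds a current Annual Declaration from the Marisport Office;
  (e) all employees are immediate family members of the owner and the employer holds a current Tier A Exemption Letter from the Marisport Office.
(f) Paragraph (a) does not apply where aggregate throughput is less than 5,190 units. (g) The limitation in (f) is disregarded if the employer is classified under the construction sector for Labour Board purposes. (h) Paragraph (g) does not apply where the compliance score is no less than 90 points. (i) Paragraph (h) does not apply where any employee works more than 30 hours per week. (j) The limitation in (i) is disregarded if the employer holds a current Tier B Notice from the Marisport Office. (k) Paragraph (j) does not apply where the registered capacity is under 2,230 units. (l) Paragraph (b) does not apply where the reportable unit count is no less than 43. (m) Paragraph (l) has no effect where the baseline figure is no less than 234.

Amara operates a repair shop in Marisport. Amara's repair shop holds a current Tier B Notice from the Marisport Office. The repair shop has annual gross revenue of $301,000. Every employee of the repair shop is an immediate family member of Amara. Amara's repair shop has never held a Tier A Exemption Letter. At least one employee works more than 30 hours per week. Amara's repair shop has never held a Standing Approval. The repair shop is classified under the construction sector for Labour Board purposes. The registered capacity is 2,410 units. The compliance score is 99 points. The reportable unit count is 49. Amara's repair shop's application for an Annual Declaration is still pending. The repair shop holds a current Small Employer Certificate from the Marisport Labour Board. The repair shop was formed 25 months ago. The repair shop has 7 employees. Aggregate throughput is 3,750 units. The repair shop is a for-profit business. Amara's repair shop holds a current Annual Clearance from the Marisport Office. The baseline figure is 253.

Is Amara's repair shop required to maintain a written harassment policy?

Yes — Amara's repair shop must maintain a written harassment policy.

Exception (a)'s conditions are all satisfied: the business's age is 25 months, below the 30 months limit; annual gross revenue is $301,000, below the $306,000 limit. Turning to paragraphs (f)–(k): (f) operates against (a): aggregate throughput is 3,750 units, less than the 5,190 units limit. (g) is engaged (the repair shop is classified under the construction sector), but is set aside by (h): (h) applies — the compliance score is 99 points, meeting the 90 points threshold. (i) is triggered (at least one employee exceeds 30 hours/week), but is set aside by (j): (j) is engaged — a current Tier B Notice is held. (k) is not engaged (the registered capacity is 2,410 units, not under 2,230 units), so (j) stands. So (a) is unavailable.
Exception (b) does not apply: the employer is for-profit.
Exception (c) requires that the employer holds a current Standing Approval from the Marisport Office; but no current Standing Approval is held, so (c) is unavailable.
Exception (d) does not apply: the Annual Declaration is not current.
Exception (e) fails — the Tier A Exemption Letter is not current.
None of the exceptions is available; § 33.5 applies in full.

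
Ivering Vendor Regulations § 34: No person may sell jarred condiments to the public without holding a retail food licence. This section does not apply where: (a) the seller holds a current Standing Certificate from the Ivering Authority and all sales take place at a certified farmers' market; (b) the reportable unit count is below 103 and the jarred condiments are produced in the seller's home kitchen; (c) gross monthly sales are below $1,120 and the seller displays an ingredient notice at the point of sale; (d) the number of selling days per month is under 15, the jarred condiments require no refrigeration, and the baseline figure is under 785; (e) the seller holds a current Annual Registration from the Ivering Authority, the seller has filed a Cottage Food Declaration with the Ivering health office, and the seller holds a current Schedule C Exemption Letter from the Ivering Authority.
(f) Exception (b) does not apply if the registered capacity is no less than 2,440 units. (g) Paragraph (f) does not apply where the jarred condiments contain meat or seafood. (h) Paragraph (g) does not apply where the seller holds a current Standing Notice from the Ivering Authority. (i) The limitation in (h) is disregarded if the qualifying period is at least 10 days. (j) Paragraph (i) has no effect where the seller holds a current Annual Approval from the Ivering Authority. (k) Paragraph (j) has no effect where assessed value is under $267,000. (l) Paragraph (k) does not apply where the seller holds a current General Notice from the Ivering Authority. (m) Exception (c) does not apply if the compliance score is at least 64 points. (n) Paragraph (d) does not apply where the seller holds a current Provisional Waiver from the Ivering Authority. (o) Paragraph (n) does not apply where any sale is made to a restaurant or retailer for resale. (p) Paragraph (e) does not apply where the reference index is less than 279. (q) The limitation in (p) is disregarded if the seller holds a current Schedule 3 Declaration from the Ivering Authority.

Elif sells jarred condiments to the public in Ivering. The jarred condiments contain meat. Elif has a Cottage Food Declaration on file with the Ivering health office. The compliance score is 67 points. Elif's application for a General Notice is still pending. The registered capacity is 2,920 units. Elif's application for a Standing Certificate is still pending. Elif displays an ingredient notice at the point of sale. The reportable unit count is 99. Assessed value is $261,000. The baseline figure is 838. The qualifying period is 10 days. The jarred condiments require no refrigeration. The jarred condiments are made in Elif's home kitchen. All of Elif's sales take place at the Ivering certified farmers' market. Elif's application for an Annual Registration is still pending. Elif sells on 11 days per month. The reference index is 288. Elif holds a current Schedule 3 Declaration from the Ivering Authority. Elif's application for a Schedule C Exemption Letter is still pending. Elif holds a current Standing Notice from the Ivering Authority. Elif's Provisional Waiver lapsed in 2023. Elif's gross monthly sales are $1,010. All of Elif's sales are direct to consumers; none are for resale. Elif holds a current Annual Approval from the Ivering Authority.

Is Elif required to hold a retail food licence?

Exception (a) requires that the seller holds a current Standing Certificate from the Ivering Authority; but there is no Standing Certificate in force, so (a) is unavailable.
Exception (b) is satisfied on its face — the reportable unit count is 99, below the 103 limit; the jarred condiments are home-kitchen produced. As to paragraphs (f)–(l): (f) applies (the registered capacity is 2,920 units, meeting the 2,440 units threshold), but is set aside by (g): (g) operates against (f): the jarred condiments contain meat. (h) would limit (g) — a current Standing Notice is held — but (i) sets (h) aside: (i) operates against (h): the qualifying period is 10 days, meeting the 10 days threshold. (j) applies (a current Annual Approval is held), but is set aside by (k): (k) is triggered — assessed value is $261,000, under the $267,000 limit. (l), which would lift (k), does not operate here — there is no General Notice in force. Exception (b) stands.
Exception (c)'s conditions are all satisfied: gross monthly sales are $1,010, below the $1,120 limit; an ingredient notice is displayed. Turning to paragraph (m): (m) operates against (c): the compliance score is 67 points, meeting the 64 points threshold. Exception (c) does not apply.
Exception (d) does not apply: the baseline figure is 838, not under 785.
Exception (e) requires that the seller holds a current Annual Registration from the Ivering Authority; but the Annual Registration is not current, so (e) is unavailable.

No — exception (b) applies; Elif is not required to hold a retail food licence.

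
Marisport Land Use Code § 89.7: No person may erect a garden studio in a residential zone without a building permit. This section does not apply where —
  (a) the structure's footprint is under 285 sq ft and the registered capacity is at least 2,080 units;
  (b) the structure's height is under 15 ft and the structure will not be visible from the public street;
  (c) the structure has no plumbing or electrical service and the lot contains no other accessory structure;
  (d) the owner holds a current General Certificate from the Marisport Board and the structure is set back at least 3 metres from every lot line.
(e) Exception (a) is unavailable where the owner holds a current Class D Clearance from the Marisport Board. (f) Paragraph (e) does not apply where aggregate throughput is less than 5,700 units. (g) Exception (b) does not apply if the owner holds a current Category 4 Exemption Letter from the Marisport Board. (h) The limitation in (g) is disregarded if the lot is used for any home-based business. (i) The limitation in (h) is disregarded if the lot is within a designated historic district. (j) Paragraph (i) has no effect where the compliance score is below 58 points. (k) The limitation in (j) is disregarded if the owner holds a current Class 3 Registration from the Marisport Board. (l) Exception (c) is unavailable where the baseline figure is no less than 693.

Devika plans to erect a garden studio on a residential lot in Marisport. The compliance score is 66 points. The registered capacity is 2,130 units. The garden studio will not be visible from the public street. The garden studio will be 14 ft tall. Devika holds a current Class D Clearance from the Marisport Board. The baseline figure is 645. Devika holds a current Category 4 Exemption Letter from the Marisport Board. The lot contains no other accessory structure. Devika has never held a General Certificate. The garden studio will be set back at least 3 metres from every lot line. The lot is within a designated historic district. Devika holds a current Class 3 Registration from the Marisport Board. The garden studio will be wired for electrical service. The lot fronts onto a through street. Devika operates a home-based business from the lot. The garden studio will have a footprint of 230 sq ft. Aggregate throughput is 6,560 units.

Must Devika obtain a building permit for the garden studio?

Yes — Devika must obtain a building permit.

Exception (a)'s conditions are all satisfied: the structure's footprint is 230 sq ft, under the 285 sq ft limit; the registered capacity is 2,130 units, meeting the 2,080 units threshold. However, paragraphs (e)–(f) must be considered: (e) applies — a current Class D Clearance is held. (f), which would lift (e), does not operate here — aggregate throughput is 6,560 units, not less than 5,700 units. Exception (a) does not apply.
Exception (b): the structure's height is 14 ft, under the 15 ft limit; the structure will not be visible from the street — every condition holds. Turning to paragraphs (g)–(k): (g) operates against (b): a current Category 4 Exemption Letter is held. (h) would limit (g) — a home-based business operates on the lot — but (i) sets (h) aside: (i) operates — the lot is in a historic district. (j) is not triggered (the compliance score is 66 points, not below 58 points), so (i) stands. (b) is therefore removed.
Exception (c) does not apply: electrical service is planned.
Exception (d) fails — the General Certificate is not current.
No exception applies. The general rule governs.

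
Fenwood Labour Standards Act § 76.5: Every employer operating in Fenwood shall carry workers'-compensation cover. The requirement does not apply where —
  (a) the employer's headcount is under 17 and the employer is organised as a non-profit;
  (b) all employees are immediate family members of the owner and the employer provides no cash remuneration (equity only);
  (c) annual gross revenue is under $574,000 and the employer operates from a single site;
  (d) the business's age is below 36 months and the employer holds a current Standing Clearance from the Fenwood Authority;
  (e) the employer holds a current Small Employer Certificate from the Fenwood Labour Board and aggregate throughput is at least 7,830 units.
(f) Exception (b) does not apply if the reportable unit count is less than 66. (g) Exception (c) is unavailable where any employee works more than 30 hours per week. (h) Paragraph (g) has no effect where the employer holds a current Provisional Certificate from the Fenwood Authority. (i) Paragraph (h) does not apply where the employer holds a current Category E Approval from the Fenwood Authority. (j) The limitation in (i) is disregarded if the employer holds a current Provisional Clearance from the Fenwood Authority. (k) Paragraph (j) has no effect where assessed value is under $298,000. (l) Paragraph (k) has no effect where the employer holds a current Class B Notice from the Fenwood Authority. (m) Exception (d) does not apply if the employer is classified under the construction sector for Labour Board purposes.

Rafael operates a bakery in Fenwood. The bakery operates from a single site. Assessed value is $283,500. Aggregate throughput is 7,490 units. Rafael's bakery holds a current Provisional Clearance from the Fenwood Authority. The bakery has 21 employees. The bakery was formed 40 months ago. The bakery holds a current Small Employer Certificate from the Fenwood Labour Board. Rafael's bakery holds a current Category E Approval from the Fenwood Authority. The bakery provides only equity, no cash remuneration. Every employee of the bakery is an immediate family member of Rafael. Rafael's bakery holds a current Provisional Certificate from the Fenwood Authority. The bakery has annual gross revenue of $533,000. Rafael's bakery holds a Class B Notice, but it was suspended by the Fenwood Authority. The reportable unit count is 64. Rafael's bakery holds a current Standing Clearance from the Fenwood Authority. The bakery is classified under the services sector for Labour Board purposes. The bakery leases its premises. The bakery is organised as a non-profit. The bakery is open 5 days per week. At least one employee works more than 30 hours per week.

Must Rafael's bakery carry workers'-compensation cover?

Exception (a) does not apply: the employer's headcount is 21, not under 17.
Exception (b)'s conditions are all satisfied: every employee is an immediate family member; remuneration is equity-only. But: (f) applies — the reportable unit count is 64, less than the 66 limit. Exception (b) does not apply.
All of (c)'s requirements are met (annual gross revenue is $533,000, under the $574,000 limit; the employer operates from a single site). But: (g) operates against (c): at least one employee exceeds 30 hours/week. (h) would limit (g) — a current Provisional Certificate is held — but (i) sets (h) aside: (i) operates against (h): a current Category E Approval is held. (j) operates (a current Provisional Clearance is held), but is set aside by (k): (k) operates against (j): assessed value is $283,500, under the $298,000 limit. (l), which would lift (k), does not operate here — no current Class B Notice is held. (c) is therefore removed.
Exception (d) requires that the business's age is below 36 months; but the business's age is 40 months, not below 36 months, so (d) is unavailable.
Exception (e) does not apply: aggregate throughput is 7,490 units, short of 7,830 units.
No exception applies. The general rule governs.

Yes — Rafael's bakery must carry workers'-compensation cover.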